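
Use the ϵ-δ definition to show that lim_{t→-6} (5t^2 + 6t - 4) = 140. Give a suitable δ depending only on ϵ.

δ = min(2, ϵ/64)

Let ϵ > 0 be given. We want δ > 0 such that 0 < |t + 6| < δ implies |(5t^2 + 6t - 4) − 140| < ϵ.
(5t^2 + 6t - 4) − 140 = 5t^2 + 6t - 144 = (t + 6)(5t - 24).
So |(5t^2 + 6t - 4) − 140| = |t + 6|·|5t - 24|.
Assume first that |t + 6| < 2, so |t| < 8. Then |5t - 24| ≤ 5·8 + 24 = 64.
Hence |(5t^2 + 6t - 4) − 140| ≤ 64|t + 6| < ϵ provided |t + 6| < ϵ/64.
Take δ = min(2, ϵ/64). Then 0 < |t + 6| < δ gives both |t + 6| < 2 and |t + 6| < ϵ/64, so |(5t^2 + 6t - 4) − 140| < ϵ.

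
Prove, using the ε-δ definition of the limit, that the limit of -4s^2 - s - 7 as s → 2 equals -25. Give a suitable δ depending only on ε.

δ = min(2, ε/25)

Let ε > 0 be given. We want δ > 0 such that 0 < |s − 2| < δ implies |(-4s^2 - s - 7) + 25| < ε.
(-4s^2 - s - 7) + 25 = -4s^2 - s + 18 = (s − 2)(-4s - 9).
So |(-4s^2 - s - 7) + 25| = |s − 2|·|-4s - 9|.
Require δ ≤ 2. Then |s − 2| < 2 gives |s| < 4, and by the triangle inequality |-4s - 9| ≤ 4·4 + 9 = 25.
Hence |(-4s^2 - s - 7) + 25| ≤ 25|s − 2| < ε provided |s − 2| < ε/25.
Take δ = min(2, ε/25). Then 0 < |s − 2| < δ gives both |s − 2| < 2 and |s − 2| < ε/25, so |(-4s^2 - s - 7) + 25| < ε.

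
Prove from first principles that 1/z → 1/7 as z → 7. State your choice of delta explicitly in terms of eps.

delta = min(7/2, (49/2)eps)

Let eps > 0 be given. We seek delta > 0 such that 0 < |z − 7| < delta implies |1/z − (1/7)| < eps.
|1/z − (1/7)| = |7 − z|/(7·|z|) = |z − 7|/(7|z|).
Restrict delta ≤ 7/2. Then |z − 7| < 7/2 gives |z| > 7/2, so 7|z| > 49/2.
Then |1/z − (1/7)| < |z − 7|/(49/2), which is < eps when |z − 7| < (49/2)eps.
Take delta = min(7/2, (49/2)eps). Then 0 < |z − 7| < delta gives both |z − 7| < 7/2 and |z − 7| < (49/2)eps, so |1/z − (1/7)| < eps.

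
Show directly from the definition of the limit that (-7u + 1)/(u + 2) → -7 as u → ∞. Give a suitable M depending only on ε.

Fix ε > 0. We seek M > 0 such that u > M implies |(-7u + 1)/(u + 2) + 7| < ε.
(-7u + 1)/(u + 2) + 7 = ((-7u + 1) − (-7)(u + 2)) / ((u + 2)) = 15/((u + 2)).
For u > 0 we have u + 2 > u, so |(-7u + 1)/(u + 2) + 7| = 15/((u + 2)) < 15/(u) = 15/u.
Thus |(-7u + 1)/(u + 2) + 7| < ε whenever u > 15/ε.
Take M = 15/ε. If u > M then |(-7u + 1)/(u + 2) + 7| < 15/u < ε.

M = 15/ε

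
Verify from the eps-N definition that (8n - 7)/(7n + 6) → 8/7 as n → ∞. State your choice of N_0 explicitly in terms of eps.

Let eps > 0. For n ≥ 1, |(8n - 7)/(7n + 6) − (8/7)| = |-97|/(7(7n + 6)) = 97/(7(7n + 6)).
Since 7n + 6 ≥ 7n for n ≥ 1, this is ≤ 97/(7·7n) = (97/49)/n.
So |(8n - 7)/(7n + 6) − (8/7)| < eps whenever n > (97/49)/eps.
Take N_0 = (97/49)/eps. If n > N_0 then |(8n - 7)/(7n + 6) − (8/7)| ≤ (97/49)/n < eps.

N_0 = (97/49)/eps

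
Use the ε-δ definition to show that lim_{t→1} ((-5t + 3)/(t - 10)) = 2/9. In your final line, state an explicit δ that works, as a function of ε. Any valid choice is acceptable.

δ = min(9/2, (81/94)ε)

Fix ε > 0. We want δ > 0 with 0 < |t − 1| < δ ⇒ |(-5t + 3)/(t - 10) − (2/9)| < ε.
Combining over a common denominator, (-5t + 3)/(t - 10) − (2/9) = [(-5t + 3)·(-9) − (-2)·(t - 10)] / [(-9)·(t - 10)] = 47(t − 1) / ((-9)(t - 10)).
So |(-5t + 3)/(t - 10) − (2/9)| = 47|t − 1| / (9·|t − 10|).
Require δ ≤ 9/2, so |t − 10| ≥ |-9| − |t − 1| > 9 − 9/2 = 9/2.
Hence |(-5t + 3)/(t - 10) − (2/9)| < 47|t − 1|/(9·(9/2)) = (94/81)|t − 1|, which is < ε once |t − 1| < (81/94)ε.
Take δ = min(9/2, (81/94)ε). Then 0 < |t − 1| < δ forces both bounds, so |(-5t + 3)/(t - 10) − (2/9)| < ε.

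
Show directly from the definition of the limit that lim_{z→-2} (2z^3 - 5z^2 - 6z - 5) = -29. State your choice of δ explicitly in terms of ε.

δ = min(1, ε/57)

Suppose ε > 0. We want δ > 0 such that 0 < |z + 2| < δ implies |(2z^3 - 5z^2 - 6z - 5) + 29| < ε.
(2z^3 - 5z^2 - 6z - 5) + 29 = 2z^3 - 5z^2 - 6z + 24 = (z + 2)(2z^2 - 9z + 12).
So |(2z^3 - 5z^2 - 6z - 5) + 29| = |z + 2|·|2z^2 - 9z + 12|.
Require δ ≤ 1. Then |z + 2| < 1 gives |z| < 3, and by the triangle inequality |2z^2 - 9z + 12| ≤ 2·3^2 + 9·3 + 12 = 57.
Hence |(2z^3 - 5z^2 - 6z - 5) + 29| ≤ 57|z + 2| < ε provided |z + 2| < ε/57.
Take δ = min(1, ε/57). Then 0 < |z + 2| < δ gives both |z + 2| < 1 and |z + 2| < ε/57, so |(2z^3 - 5z^2 - 6z - 5) + 29| < ε.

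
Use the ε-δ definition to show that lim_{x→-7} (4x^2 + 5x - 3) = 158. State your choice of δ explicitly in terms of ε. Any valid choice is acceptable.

δ = min(2, ε/59)

Let ε > 0. We want δ > 0 such that 0 < |x + 7| < δ implies |(4x^2 + 5x - 3) − 158| < ε.
(4x^2 + 5x - 3) − 158 = 4x^2 + 5x - 161 = (x + 7)(4x - 23).
So |(4x^2 + 5x - 3) − 158| = |x + 7|·|4x - 23|.
Require δ ≤ 2. Then |x + 7| < 2 gives |x| < 9, and by the triangle inequality |4x - 23| ≤ 4·9 + 23 = 59.
Hence |(4x^2 + 5x - 3) − 158| ≤ 59|x + 7| < ε provided |x + 7| < ε/59.
Take δ = min(2, ε/59). Then 0 < |x + 7| < δ gives both |x + 7| < 2 and |x + 7| < ε/59, so |(4x^2 + 5x - 3) − 158| < ε.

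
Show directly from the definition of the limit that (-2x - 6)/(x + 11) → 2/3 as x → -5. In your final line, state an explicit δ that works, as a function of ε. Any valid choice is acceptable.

Let ε > 0 be given. We want δ > 0 with 0 < |x + 5| < δ ⇒ |(-2x - 6)/(x + 11) − (2/3)| < ε.
Combining over a common denominator, (-2x - 6)/(x + 11) − (2/3) = [(-2x - 6)·6 − 4·(x + 11)] / [6·(x + 11)] = -16(x + 5) / (6(x + 11)).
So |(-2x - 6)/(x + 11) − (2/3)| = 16|x + 5| / (6·|x + 11|).
Require δ ≤ 3, so |x + 11| ≥ |6| − |x + 5| > 6 − 3 = 3.
Hence |(-2x - 6)/(x + 11) − (2/3)| < 16|x + 5|/(6·3) = (8/9)|x + 5|, which is < ε once |x + 5| < (9/8)ε.
Take δ = min(3, (9/8)ε). Then 0 < |x + 5| < δ forces both bounds, so |(-2x - 6)/(x + 11) − (2/3)| < ε.

δ = min(3, (9/8)ε)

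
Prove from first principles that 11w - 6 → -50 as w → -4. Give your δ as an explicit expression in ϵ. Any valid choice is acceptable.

δ = ϵ/11

Suppose ϵ > 0. We need δ > 0 so that 0 < |w + 4| < δ implies |(11w - 6) + 50| < ϵ.
|(11w - 6) + 50| = |11w + 44| = 11|w + 4|.
So 11|w + 4| < ϵ exactly when |w + 4| < ϵ/11.
Take δ = ϵ/11. If 0 < |w + 4| < δ then |(11w - 6) + 50| = 11|w + 4| < 11·(ϵ/11) = ϵ.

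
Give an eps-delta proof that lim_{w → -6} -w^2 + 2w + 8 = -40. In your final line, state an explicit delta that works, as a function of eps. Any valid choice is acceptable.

delta = min(1, eps/15)

Let eps > 0 be given. We want delta > 0 such that 0 < |w + 6| < delta implies |(-w^2 + 2w + 8) + 40| < eps.
(-w^2 + 2w + 8) + 40 = -w^2 + 2w + 48 = (w + 6)(-w + 8).
So |(-w^2 + 2w + 8) + 40| = |w + 6|·|-w + 8|.
Assume first that |w + 6| < 1, so |w| < 7. Then |-w + 8| ≤ 7 + 8 = 15.
Hence |(-w^2 + 2w + 8) + 40| ≤ 15|w + 6| < eps provided |w + 6| < eps/15.
Choosing delta = min(1, eps/15) ensures both conditions, hence |(-w^2 + 2w + 8) + 40| < eps.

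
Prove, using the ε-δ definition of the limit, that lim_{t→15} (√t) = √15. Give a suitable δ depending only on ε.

δ = min(15, √15·ε)

Suppose ε > 0. We want δ > 0 such that 0 < |t − 15| < δ implies |√t − √15| < ε.
Multiplying by the conjugate, |√t − √15| = |t − 15|/(√t + √15).
Restrict δ ≤ 15 so that |t − 15| < 15 forces t > 0, and then √t + √15 > √15.
Hence |√t − √15| < |t − 15|/√15, which is < ε once |t − 15| < √15·ε.
Take δ = min(15, √15·ε). If 0 < |t − 15| < δ then t > 0 and |√t − √15| < |t − 15|/√15 < ε.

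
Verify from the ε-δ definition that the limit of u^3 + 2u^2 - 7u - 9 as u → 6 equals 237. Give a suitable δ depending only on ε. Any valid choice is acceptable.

δ = min(2, ε/169)

Fix ε > 0. We want δ > 0 such that 0 < |u − 6| < δ implies |(u^3 + 2u^2 - 7u - 9) − 237| < ε.
(u^3 + 2u^2 - 7u - 9) − 237 = u^3 + 2u^2 - 7u - 246 = (u − 6)(u^2 + 8u + 41).
So |(u^3 + 2u^2 - 7u - 9) − 237| = |u − 6|·|u^2 + 8u + 41|.
Assume first that |u − 6| < 2, so |u| < 8. Then |u^2 + 8u + 41| ≤ 8^2 + 8·8 + 41 = 169.
Hence |(u^3 + 2u^2 - 7u - 9) − 237| ≤ 169|u − 6| < ε provided |u − 6| < ε/169.
Choosing δ = min(2, ε/169) ensures both conditions, hence |(u^3 + 2u^2 - 7u - 9) − 237| < ε.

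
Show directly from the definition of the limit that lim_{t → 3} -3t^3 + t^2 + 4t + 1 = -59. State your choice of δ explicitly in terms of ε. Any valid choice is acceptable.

Suppose ε > 0. We want δ > 0 such that 0 < |t − 3| < δ implies |(-3t^3 + t^2 + 4t + 1) + 59| < ε.
(-3t^3 + t^2 + 4t + 1) + 59 = -3t^3 + t^2 + 4t + 60 = (t − 3)(-3t^2 - 8t - 20).
So |(-3t^3 + t^2 + 4t + 1) + 59| = |t − 3|·|-3t^2 - 8t - 20|.
Assume first that |t − 3| < 1, so |t| < 4. Then |-3t^2 - 8t - 20| ≤ 3·4^2 + 8·4 + 20 = 100.
Hence |(-3t^3 + t^2 + 4t + 1) + 59| ≤ 100|t − 3| < ε provided |t − 3| < ε/100.
Choosing δ = min(1, ε/100) ensures both conditions, hence |(-3t^3 + t^2 + 4t + 1) + 59| < ε.

δ = min(1, ε/100)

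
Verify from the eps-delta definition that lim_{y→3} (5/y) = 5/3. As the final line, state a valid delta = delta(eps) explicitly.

Fix eps > 0. We seek delta > 0 such that 0 < |y − 3| < delta implies |5/y − (5/3)| < eps.
|5/y − (5/3)| = 5·|3 − y|/(3·|y|) = 5|y − 3|/(3|y|).
Require delta ≤ 3/2 so that |y| > 3 − 3/2 = 3/2, hence 3|y| > 9/2.
Then |5/y − (5/3)| < 5|y − 3|/(9/2), which is < eps when |y − 3| < (9/10)eps.
Take delta = min(3/2, (9/10)eps). Then 0 < |y − 3| < delta gives both |y − 3| < 3/2 and |y − 3| < (9/10)eps, so |5/y − (5/3)| < eps.

delta = min(3/2, (9/10)eps)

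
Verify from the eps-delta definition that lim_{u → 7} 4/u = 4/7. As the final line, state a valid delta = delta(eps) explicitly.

delta = min(7/2, (49/8)eps)

Suppose eps > 0. We seek delta > 0 such that 0 < |u − 7| < delta implies |4/u − (4/7)| < eps.
|4/u − (4/7)| = 4·|7 − u|/(7·|u|) = 4|u − 7|/(7|u|).
Restrict delta ≤ 7/2. Then |u − 7| < 7/2 gives |u| > 7/2, so 7|u| > 49/2.
Then |4/u − (4/7)| < 4|u − 7|/(49/2), which is < eps when |u − 7| < (49/8)eps.
Take delta = min(7/2, (49/8)eps). Then 0 < |u − 7| < delta gives both |u − 7| < 7/2 and |u − 7| < (49/8)eps, so |4/u − (4/7)| < eps.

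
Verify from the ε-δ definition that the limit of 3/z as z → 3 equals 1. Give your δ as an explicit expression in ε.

Let ε > 0 be given. We seek δ > 0 such that 0 < |z − 3| < δ implies |3/z − 1| < ε.
|3/z − 1| = 3·|3 − z|/(3·|z|) = 3|z − 3|/(3|z|).
Require δ ≤ 3/2 so that |z| > 3 − 3/2 = 3/2, hence 3|z| > 9/2.
Then |3/z − 1| < 3|z − 3|/(9/2), which is < ε when |z − 3| < (3/2)ε.
Take δ = min(3/2, (3/2)ε). Then 0 < |z − 3| < δ gives both |z − 3| < 3/2 and |z − 3| < (3/2)ε, so |3/z − 1| < ε.

δ = min(3/2, (3/2)ε)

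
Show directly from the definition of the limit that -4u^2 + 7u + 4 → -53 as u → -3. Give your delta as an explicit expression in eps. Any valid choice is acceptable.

delta = min(1, eps/35)

Let eps > 0 be given. We want delta > 0 such that 0 < |u + 3| < delta implies |(-4u^2 + 7u + 4) + 53| < eps.
(-4u^2 + 7u + 4) + 53 = -4u^2 + 7u + 57 = (u + 3)(-4u + 19).
So |(-4u^2 + 7u + 4) + 53| = |u + 3|·|-4u + 19|.
Assume first that |u + 3| < 1, so |u| < 4. Then |-4u + 19| ≤ 4·4 + 19 = 35.
Hence |(-4u^2 + 7u + 4) + 53| ≤ 35|u + 3| < eps provided |u + 3| < eps/35.
Choosing delta = min(1, eps/35) ensures both conditions, hence |(-4u^2 + 7u + 4) + 53| < eps.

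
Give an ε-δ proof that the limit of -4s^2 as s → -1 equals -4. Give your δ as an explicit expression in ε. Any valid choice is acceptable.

δ = min(1, ε/12)

Fix ε > 0. We want δ > 0 such that 0 < |s + 1| < δ implies |(-4s^2) + 4| < ε.
(-4s^2) + 4 = -4s^2 + 4 = (s + 1)(-4s + 4).
So |(-4s^2) + 4| = |s + 1|·|-4s + 4|.
Require δ ≤ 1. Then |s + 1| < 1 gives |s| < 2, and by the triangle inequality |-4s + 4| ≤ 4·2 + 4 = 12.
Hence |(-4s^2) + 4| ≤ 12|s + 1| < ε provided |s + 1| < ε/12.
Choosing δ = min(1, ε/12) ensures both conditions, hence |(-4s^2) + 4| < ε.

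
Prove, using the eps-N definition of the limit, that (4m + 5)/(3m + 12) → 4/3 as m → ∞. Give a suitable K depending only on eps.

K = (11/3)/eps

Let eps > 0. For m ≥ 1, |(4m + 5)/(3m + 12) − (4/3)| = |-33|/(3(3m + 12)) = 33/(3(3m + 12)).
Since 3m + 12 ≥ 3m for m ≥ 1, this is ≤ 33/(3·3m) = (11/3)/m.
So |(4m + 5)/(3m + 12) − (4/3)| < eps whenever m > (11/3)/eps.
Take K = (11/3)/eps. If m > K then |(4m + 5)/(3m + 12) − (4/3)| ≤ (11/3)/m < eps.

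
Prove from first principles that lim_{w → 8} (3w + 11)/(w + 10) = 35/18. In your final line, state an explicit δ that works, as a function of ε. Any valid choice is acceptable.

δ = min(9, (162/19)ε)

Fix ε > 0. We want δ > 0 with 0 < |w − 8| < δ ⇒ |(3w + 11)/(w + 10) − (35/18)| < ε.
Combining over a common denominator, (3w + 11)/(w + 10) − (35/18) = [(3w + 11)·18 − 35·(w + 10)] / [18·(w + 10)] = 19(w − 8) / (18(w + 10)).
So |(3w + 11)/(w + 10) − (35/18)| = 19|w − 8| / (18·|w + 10|).
Restrict δ ≤ 9. Then |w − 8| < 9 gives |w + 10| = |(w − 8) + 18| ≥ 18 − 9 = 9.
Hence |(3w + 11)/(w + 10) − (35/18)| < 19|w − 8|/(18·9) = (19/162)|w − 8|, which is < ε once |w − 8| < (162/19)ε.
Take δ = min(9, (162/19)ε). Then 0 < |w − 8| < δ forces both bounds, so |(3w + 11)/(w + 10) − (35/18)| < ε.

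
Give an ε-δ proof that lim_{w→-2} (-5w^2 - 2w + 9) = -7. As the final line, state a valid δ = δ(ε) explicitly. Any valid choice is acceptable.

Fix ε > 0. We want δ > 0 such that 0 < |w + 2| < δ implies |(-5w^2 - 2w + 9) + 7| < ε.
(-5w^2 - 2w + 9) + 7 = -5w^2 - 2w + 16 = (w + 2)(-5w + 8).
So |(-5w^2 - 2w + 9) + 7| = |w + 2|·|-5w + 8|.
Assume first that |w + 2| < 1, so |w| < 3. Then |-5w + 8| ≤ 5·3 + 8 = 23.
Hence |(-5w^2 - 2w + 9) + 7| ≤ 23|w + 2| < ε provided |w + 2| < ε/23.
Choosing δ = min(1, ε/23) ensures both conditions, hence |(-5w^2 - 2w + 9) + 7| < ε.

δ = min(1, ε/23)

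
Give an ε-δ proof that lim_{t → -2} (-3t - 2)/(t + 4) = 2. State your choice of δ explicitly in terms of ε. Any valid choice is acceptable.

Fix ε > 0. We want δ > 0 with 0 < |t + 2| < δ ⇒ |(-3t - 2)/(t + 4) − 2| < ε.
Combining over a common denominator, (-3t - 2)/(t + 4) − 2 = [(-3t - 2)·2 − 4·(t + 4)] / [2·(t + 4)] = -10(t + 2) / (2(t + 4)).
So |(-3t - 2)/(t + 4) − 2| = 10|t + 2| / (2·|t + 4|).
Require δ ≤ 1, so |t + 4| ≥ |2| − |t + 2| > 2 − 1 = 1.
Hence |(-3t - 2)/(t + 4) − 2| < 10|t + 2|/(2·1) = 5|t + 2|, which is < ε once |t + 2| < (1/5)ε.
Take δ = min(1, (1/5)ε). Then 0 < |t + 2| < δ forces both bounds, so |(-3t - 2)/(t + 4) − 2| < ε.

δ = min(1, (1/5)ε)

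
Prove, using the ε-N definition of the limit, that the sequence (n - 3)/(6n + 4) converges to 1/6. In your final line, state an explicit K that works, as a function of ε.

Let ε > 0. For n ≥ 1, |(n - 3)/(6n + 4) − (1/6)| = |-22|/(6(6n + 4)) = 22/(6(6n + 4)).
Since 6n + 4 ≥ 6n for n ≥ 1, this is ≤ 22/(6·6n) = (11/18)/n.
So |(n - 3)/(6n + 4) − (1/6)| < ε whenever n > (11/18)/ε.
Take K = (11/18)/ε. If n > K then |(n - 3)/(6n + 4) − (1/6)| ≤ (11/18)/n < ε.

K = (11/18)/ε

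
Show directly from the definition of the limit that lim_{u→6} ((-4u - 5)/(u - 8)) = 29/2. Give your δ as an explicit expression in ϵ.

Let ϵ > 0 be given. We want δ > 0 with 0 < |u − 6| < δ ⇒ |(-4u - 5)/(u - 8) − (29/2)| < ϵ.
Combining over a common denominator, (-4u - 5)/(u - 8) − (29/2) = [(-4u - 5)·(-2) − (-29)·(u - 8)] / [(-2)·(u - 8)] = 37(u − 6) / ((-2)(u - 8)).
So |(-4u - 5)/(u - 8) − (29/2)| = 37|u − 6| / (2·|u − 8|).
Require δ ≤ 1, so |u − 8| ≥ |-2| − |u − 6| > 2 − 1 = 1.
Hence |(-4u - 5)/(u - 8) − (29/2)| < 37|u − 6|/(2·1) = (37/2)|u − 6|, which is < ϵ once |u − 6| < (2/37)ϵ.
Take δ = min(1, (2/37)ϵ). Then 0 < |u − 6| < δ forces both bounds, so |(-4u - 5)/(u - 8) − (29/2)| < ϵ.

δ = min(1, (2/37)ϵ)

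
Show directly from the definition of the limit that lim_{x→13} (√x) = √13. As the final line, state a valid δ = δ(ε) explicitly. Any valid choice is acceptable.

δ = min(13, √13·ε)

Let ε > 0 be given. We want δ > 0 such that 0 < |x − 13| < δ implies |√x − √13| < ε.
Multiplying by the conjugate, |√x − √13| = |x − 13|/(√x + √13).
Restrict δ ≤ 13 so that |x − 13| < 13 forces x > 0, and then √x + √13 > √13.
Hence |√x − √13| < |x − 13|/√13, which is < ε once |x − 13| < √13·ε.
Take δ = min(13, √13·ε). If 0 < |x − 13| < δ then x > 0 and |√x − √13| < |x − 13|/√13 < ε.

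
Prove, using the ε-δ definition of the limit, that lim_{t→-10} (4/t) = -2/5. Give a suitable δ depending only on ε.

Let ε > 0. We seek δ > 0 such that 0 < |t + 10| < δ implies |4/t + 2/5| < ε.
|4/t + 2/5| = 4·|-10 − t|/(10·|t|) = 4|t + 10|/(10|t|).
Require δ ≤ 5 so that |t| > 10 − 5 = 5, hence 10|t| > 50.
Then |4/t + 2/5| < 4|t + 10|/50, which is < ε when |t + 10| < (25/2)ε.
Take δ = min(5, (25/2)ε). Then 0 < |t + 10| < δ gives both |t + 10| < 5 and |t + 10| < (25/2)ε, so |4/t + 2/5| < ε.

δ = min(5, (25/2)ε)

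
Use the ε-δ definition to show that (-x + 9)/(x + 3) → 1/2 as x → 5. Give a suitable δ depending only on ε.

Let ε > 0 be given. We want δ > 0 with 0 < |x − 5| < δ ⇒ |(-x + 9)/(x + 3) − (1/2)| < ε.
Combining over a common denominator, (-x + 9)/(x + 3) − (1/2) = [(-x + 9)·8 − 4·(x + 3)] / [8·(x + 3)] = -12(x − 5) / (8(x + 3)).
So |(-x + 9)/(x + 3) − (1/2)| = 12|x − 5| / (8·|x + 3|).
Require δ ≤ 4, so |x + 3| ≥ |8| − |x − 5| > 8 − 4 = 4.
Hence |(-x + 9)/(x + 3) − (1/2)| < 12|x − 5|/(8·4) = (3/8)|x − 5|, which is < ε once |x − 5| < (8/3)ε.
Take δ = min(4, (8/3)ε). Then 0 < |x − 5| < δ forces both bounds, so |(-x + 9)/(x + 3) − (1/2)| < ε.

δ = min(4, (8/3)ε)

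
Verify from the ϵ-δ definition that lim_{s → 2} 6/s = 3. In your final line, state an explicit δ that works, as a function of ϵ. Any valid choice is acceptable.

Fix ϵ > 0. We seek δ > 0 such that 0 < |s − 2| < δ implies |6/s − 3| < ϵ.
|6/s − 3| = 6·|2 − s|/(2·|s|) = 6|s − 2|/(2|s|).
Restrict δ ≤ 1. Then |s − 2| < 1 gives |s| > 1, so 2|s| > 2.
Then |6/s − 3| < 6|s − 2|/2, which is < ϵ when |s − 2| < (1/3)ϵ.
Take δ = min(1, (1/3)ϵ). Then 0 < |s − 2| < δ gives both |s − 2| < 1 and |s − 2| < (1/3)ϵ, so |6/s − 3| < ϵ.

δ = min(1, (1/3)ϵ)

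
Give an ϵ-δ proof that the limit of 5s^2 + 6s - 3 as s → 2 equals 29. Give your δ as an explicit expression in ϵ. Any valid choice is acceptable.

Let ϵ > 0 be given. We want δ > 0 such that 0 < |s − 2| < δ implies |(5s^2 + 6s - 3) − 29| < ϵ.
(5s^2 + 6s - 3) − 29 = 5s^2 + 6s - 32 = (s − 2)(5s + 16).
So |(5s^2 + 6s - 3) − 29| = |s − 2|·|5s + 16|.
Require δ ≤ 1. Then |s − 2| < 1 gives |s| < 3, and by the triangle inequality |5s + 16| ≤ 5·3 + 16 = 31.
Hence |(5s^2 + 6s - 3) − 29| ≤ 31|s − 2| < ϵ provided |s − 2| < ϵ/31.
Take δ = min(1, ϵ/31). Then 0 < |s − 2| < δ gives both |s − 2| < 1 and |s − 2| < ϵ/31, so |(5s^2 + 6s - 3) − 29| < ϵ.

δ = min(1, ϵ/31)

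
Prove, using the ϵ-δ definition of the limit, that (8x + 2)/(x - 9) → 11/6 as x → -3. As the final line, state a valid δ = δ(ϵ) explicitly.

Fix ϵ > 0. We want δ > 0 with 0 < |x + 3| < δ ⇒ |(8x + 2)/(x - 9) − (11/6)| < ϵ.
Combining over a common denominator, (8x + 2)/(x - 9) − (11/6) = [(8x + 2)·(-12) − (-22)·(x - 9)] / [(-12)·(x - 9)] = -74(x + 3) / ((-12)(x - 9)).
So |(8x + 2)/(x - 9) − (11/6)| = 74|x + 3| / (12·|x − 9|).
Restrict δ ≤ 6. Then |x + 3| < 6 gives |x − 9| = |(x + 3) + (-12)| ≥ 12 − 6 = 6.
Hence |(8x + 2)/(x - 9) − (11/6)| < 74|x + 3|/(12·6) = (37/36)|x + 3|, which is < ϵ once |x + 3| < (36/37)ϵ.
Take δ = min(6, (36/37)ϵ). Then 0 < |x + 3| < δ forces both bounds, so |(8x + 2)/(x - 9) − (11/6)| < ϵ.

δ = min(6, (36/37)ϵ)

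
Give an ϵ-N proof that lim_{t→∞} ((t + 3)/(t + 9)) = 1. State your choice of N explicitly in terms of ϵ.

Suppose ϵ > 0. We seek N > 0 such that t > N implies |(t + 3)/(t + 9) − 1| < ϵ.
(t + 3)/(t + 9) − 1 = ((t + 3) − (t + 9)) / ((t + 9)) = -6/((t + 9)).
For t > 0 we have t + 9 > t, so |(t + 3)/(t + 9) − 1| = 6/((t + 9)) < 6/(t) = 6/t.
Thus |(t + 3)/(t + 9) − 1| < ϵ whenever t > 6/ϵ.
Take N = 6/ϵ. If t > N then |(t + 3)/(t + 9) − 1| < 6/t < ϵ.

N = 6/ϵ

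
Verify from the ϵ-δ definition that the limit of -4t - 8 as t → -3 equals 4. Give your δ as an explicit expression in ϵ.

Suppose ϵ > 0. We need δ > 0 so that 0 < |t + 3| < δ implies |(-4t - 8) − 4| < ϵ.
|(-4t - 8) − 4| = |-4t - 12| = 4|t + 3|.
So 4|t + 3| < ϵ exactly when |t + 3| < ϵ/4.
Choosing δ = ϵ/4 gives |(-4t - 8) − 4| = 4|t + 3| < ϵ whenever |t + 3| < δ.

δ = ϵ/4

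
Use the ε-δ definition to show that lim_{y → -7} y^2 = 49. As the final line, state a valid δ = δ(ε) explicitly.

δ = min(2, ε/16)

Let ε > 0. We seek δ > 0 with 0 < |y + 7| < δ ⇒ |y^2 − 49| < ε.
Factor: y^2 − 49 = (y + 7)(y - 7), so |y^2 − 49| = |y + 7|·|y - 7|.
Restrict δ ≤ 2. Then |y + 7| < 2 gives |y| < 9, so by the triangle inequality |y - 7| ≤ 9 + 7 = 16.
Hence |y^2 − 49| ≤ 16|y + 7|, which is < ε once |y + 7| < ε/16.
Take δ = min(2, ε/16). If 0 < |y + 7| < δ then both bounds hold and |y^2 − 49| ≤ 16|y + 7| < 16·(ε/16) = ε.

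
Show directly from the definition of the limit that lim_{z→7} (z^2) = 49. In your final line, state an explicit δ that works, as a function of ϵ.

Fix ϵ > 0. We seek δ > 0 with 0 < |z − 7| < δ ⇒ |z^2 − 49| < ϵ.
Factor: z^2 − 49 = (z − 7)(z + 7), so |z^2 − 49| = |z − 7|·|z + 7|.
Restrict δ ≤ 1. Then |z − 7| < 1 gives |z| < 8, so by the triangle inequality |z + 7| ≤ 8 + 7 = 15.
Hence |z^2 − 49| ≤ 15|z − 7|, which is < ϵ once |z − 7| < ϵ/15.
Take δ = min(1, ϵ/15). If 0 < |z − 7| < δ then both bounds hold and |z^2 − 49| ≤ 15|z − 7| < 15·(ϵ/15) = ϵ.

δ = min(1, ϵ/15)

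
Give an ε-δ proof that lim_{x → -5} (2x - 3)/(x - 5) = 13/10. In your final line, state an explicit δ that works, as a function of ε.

Let ε > 0. We want δ > 0 with 0 < |x + 5| < δ ⇒ |(2x - 3)/(x - 5) − (13/10)| < ε.
Combining over a common denominator, (2x - 3)/(x - 5) − (13/10) = [(2x - 3)·(-10) − (-13)·(x - 5)] / [(-10)·(x - 5)] = -7(x + 5) / ((-10)(x - 5)).
So |(2x - 3)/(x - 5) − (13/10)| = 7|x + 5| / (10·|x − 5|).
Restrict δ ≤ 5. Then |x + 5| < 5 gives |x − 5| = |(x + 5) + (-10)| ≥ 10 − 5 = 5.
Hence |(2x - 3)/(x - 5) − (13/10)| < 7|x + 5|/(10·5) = (7/50)|x + 5|, which is < ε once |x + 5| < (50/7)ε.
Take δ = min(5, (50/7)ε). Then 0 < |x + 5| < δ forces both bounds, so |(2x - 3)/(x - 5) − (13/10)| < ε.

δ = min(5, (50/7)ε)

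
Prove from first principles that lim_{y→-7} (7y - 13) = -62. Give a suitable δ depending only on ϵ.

δ = ϵ/7

Let ϵ > 0. We need δ > 0 so that 0 < |y + 7| < δ implies |(7y - 13) + 62| < ϵ.
|(7y - 13) + 62| = |7y + 49| = 7|y + 7|.
Thus it suffices that |y + 7| < ϵ/7.
Choosing δ = ϵ/7 gives |(7y - 13) + 62| = 7|y + 7| < ϵ whenever |y + 7| < δ.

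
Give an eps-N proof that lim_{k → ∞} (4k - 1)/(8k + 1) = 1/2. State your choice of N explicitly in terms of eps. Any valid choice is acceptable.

N = (3/16)/eps

Suppose eps > 0. For k ≥ 1, |(4k - 1)/(8k + 1) − (1/2)| = |-12|/(8(8k + 1)) = 12/(8(8k + 1)).
Since 8k + 1 ≥ 8k for k ≥ 1, this is ≤ 12/(8·8k) = (3/16)/k.
So |(4k - 1)/(8k + 1) − (1/2)| < eps whenever k > (3/16)/eps.
Take N = (3/16)/eps. If k > N then |(4k - 1)/(8k + 1) − (1/2)| ≤ (3/16)/k < eps.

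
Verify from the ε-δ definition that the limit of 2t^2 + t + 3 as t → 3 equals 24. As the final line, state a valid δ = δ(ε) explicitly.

δ = min(1, ε/15)

Suppose ε > 0. We want δ > 0 such that 0 < |t − 3| < δ implies |(2t^2 + t + 3) − 24| < ε.
(2t^2 + t + 3) − 24 = 2t^2 + t - 21 = (t − 3)(2t + 7).
So |(2t^2 + t + 3) − 24| = |t − 3|·|2t + 7|.
Assume first that |t − 3| < 1, so |t| < 4. Then |2t + 7| ≤ 2·4 + 7 = 15.
Hence |(2t^2 + t + 3) − 24| ≤ 15|t − 3| < ε provided |t − 3| < ε/15.
Take δ = min(1, ε/15). Then 0 < |t − 3| < δ gives both |t − 3| < 1 and |t − 3| < ε/15, so |(2t^2 + t + 3) − 24| < ε.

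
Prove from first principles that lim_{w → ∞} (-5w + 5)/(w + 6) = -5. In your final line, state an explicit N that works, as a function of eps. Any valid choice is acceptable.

Fix eps > 0. We seek N > 0 such that w > N implies |(-5w + 5)/(w + 6) + 5| < eps.
(-5w + 5)/(w + 6) + 5 = ((-5w + 5) − (-5)(w + 6)) / ((w + 6)) = 35/((w + 6)).
For w > 0 we have w + 6 > w, so |(-5w + 5)/(w + 6) + 5| = 35/((w + 6)) < 35/(w) = 35/w.
Thus |(-5w + 5)/(w + 6) + 5| < eps whenever w > 35/eps.
Take N = 35/eps. If w > N then |(-5w + 5)/(w + 6) + 5| < 35/w < eps.

N = 35/eps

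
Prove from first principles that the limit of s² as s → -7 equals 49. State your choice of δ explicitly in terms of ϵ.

δ = min(1, ϵ/15)

Let ϵ > 0. We seek δ > 0 with 0 < |s + 7| < δ ⇒ |s² − 49| < ϵ.
Factor: s² − 49 = (s + 7)(s - 7), so |s² − 49| = |s + 7|·|s - 7|.
Restrict δ ≤ 1. Then |s + 7| < 1 gives |s| < 8, so by the triangle inequality |s - 7| ≤ 8 + 7 = 15.
Hence |s² − 49| ≤ 15|s + 7|, which is < ϵ once |s + 7| < ϵ/15.
Take δ = min(1, ϵ/15). If 0 < |s + 7| < δ then both bounds hold and |s² − 49| ≤ 15|s + 7| < 15·(ϵ/15) = ϵ.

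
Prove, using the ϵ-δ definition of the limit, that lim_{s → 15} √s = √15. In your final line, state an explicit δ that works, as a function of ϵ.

δ = min(15, √15·ϵ)

Let ϵ > 0 be given. We want δ > 0 such that 0 < |s − 15| < δ implies |√s − √15| < ϵ.
Multiplying by the conjugate, |√s − √15| = |s − 15|/(√s + √15).
Restrict δ ≤ 15 so that |s − 15| < 15 forces s > 0, and then √s + √15 > √15.
Hence |√s − √15| < |s − 15|/√15, which is < ϵ once |s − 15| < √15·ϵ.
Take δ = min(15, √15·ϵ). If 0 < |s − 15| < δ then s > 0 and |√s − √15| < |s − 15|/√15 < ϵ.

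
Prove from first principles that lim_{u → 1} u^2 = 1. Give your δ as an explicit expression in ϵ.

δ = min(1, ϵ/3)

Let ϵ > 0 be given. We seek δ > 0 with 0 < |u − 1| < δ ⇒ |u^2 − 1| < ϵ.
Factor: u^2 − 1 = (u − 1)(u + 1), so |u^2 − 1| = |u − 1|·|u + 1|.
Restrict δ ≤ 1. Then |u − 1| < 1 gives |u| < 2, so by the triangle inequality |u + 1| ≤ 2 + 1 = 3.
Hence |u^2 − 1| ≤ 3|u − 1|, which is < ϵ once |u − 1| < ϵ/3.
Take δ = min(1, ϵ/3). If 0 < |u − 1| < δ then both bounds hold and |u^2 − 1| ≤ 3|u − 1| < 3·(ϵ/3) = ϵ.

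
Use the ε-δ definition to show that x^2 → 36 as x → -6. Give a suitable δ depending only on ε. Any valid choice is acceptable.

δ = min(2, ε/14)

Let ε > 0 be given. We seek δ > 0 with 0 < |x + 6| < δ ⇒ |x^2 − 36| < ε.
Factor: x^2 − 36 = (x + 6)(x - 6), so |x^2 − 36| = |x + 6|·|x - 6|.
Impose δ ≤ 2 so that |x| < 8; then |x - 6| ≤ 14.
Hence |x^2 − 36| ≤ 14|x + 6|, which is < ε once |x + 6| < ε/14.
Take δ = min(2, ε/14). If 0 < |x + 6| < δ then both bounds hold and |x^2 − 36| ≤ 14|x + 6| < 14·(ε/14) = ε.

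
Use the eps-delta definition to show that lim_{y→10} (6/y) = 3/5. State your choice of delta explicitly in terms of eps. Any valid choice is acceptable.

delta = min(5, (25/3)eps)

Suppose eps > 0. We seek delta > 0 such that 0 < |y − 10| < delta implies |6/y − (3/5)| < eps.
|6/y − (3/5)| = 6·|10 − y|/(10·|y|) = 6|y − 10|/(10|y|).
Require delta ≤ 5 so that |y| > 10 − 5 = 5, hence 10|y| > 50.
Then |6/y − (3/5)| < 6|y − 10|/50, which is < eps when |y − 10| < (25/3)eps.
Take delta = min(5, (25/3)eps). Then 0 < |y − 10| < delta gives both |y − 10| < 5 and |y − 10| < (25/3)eps, so |6/y − (3/5)| < eps.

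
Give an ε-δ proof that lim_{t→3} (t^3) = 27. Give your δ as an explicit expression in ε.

Let ε > 0. We seek δ > 0 with 0 < |t − 3| < δ ⇒ |t^3 − 27| < ε.
Factor: t^3 − 27 = (t − 3)(t^2 + 3t + 9), so |t^3 − 27| = |t − 3|·|t^2 + 3t + 9|.
Restrict δ ≤ 2. Then |t − 3| < 2 gives |t| < 5, so by the triangle inequality |t^2 + 3t + 9| ≤ 5^2 + 3·5 + 9 = 49.
Hence |t^3 − 27| ≤ 49|t − 3|, which is < ε once |t − 3| < ε/49.
Take δ = min(2, ε/49). If 0 < |t − 3| < δ then both bounds hold and |t^3 − 27| ≤ 49|t − 3| < 49·(ε/49) = ε.

δ = min(2, ε/49)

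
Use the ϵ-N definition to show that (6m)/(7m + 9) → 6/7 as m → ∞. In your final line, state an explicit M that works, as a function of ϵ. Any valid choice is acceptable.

Fix ϵ > 0. For m ≥ 1, |(6m)/(7m + 9) − (6/7)| = |-54|/(7(7m + 9)) = 54/(7(7m + 9)).
Since 7m + 9 ≥ 7m for m ≥ 1, this is ≤ 54/(7·7m) = (54/49)/m.
So |(6m)/(7m + 9) − (6/7)| < ϵ whenever m > (54/49)/ϵ.
Take M = (54/49)/ϵ. If m > M then |(6m)/(7m + 9) − (6/7)| ≤ (54/49)/m < ϵ.

M = (54/49)/ϵ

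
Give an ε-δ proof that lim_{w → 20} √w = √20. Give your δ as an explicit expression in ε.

Let ε > 0 be given. We want δ > 0 such that 0 < |w − 20| < δ implies |√w − √20| < ε.
Multiplying by the conjugate, |√w − √20| = |w − 20|/(√w + √20).
Restrict δ ≤ 20 so that |w − 20| < 20 forces w > 0, and then √w + √20 > √20.
Hence |√w − √20| < |w − 20|/√20, which is < ε once |w − 20| < √20·ε.
Take δ = min(20, √20·ε). If 0 < |w − 20| < δ then w > 0 and |√w − √20| < |w − 20|/√20 < ε.

δ = min(20, √20·ε)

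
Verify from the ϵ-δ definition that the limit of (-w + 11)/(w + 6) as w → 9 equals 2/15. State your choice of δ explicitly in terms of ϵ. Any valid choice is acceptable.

δ = min(15/2, (225/34)ϵ)

Fix ϵ > 0. We want δ > 0 with 0 < |w − 9| < δ ⇒ |(-w + 11)/(w + 6) − (2/15)| < ϵ.
Combining over a common denominator, (-w + 11)/(w + 6) − (2/15) = [(-w + 11)·15 − 2·(w + 6)] / [15·(w + 6)] = -17(w − 9) / (15(w + 6)).
So |(-w + 11)/(w + 6) − (2/15)| = 17|w − 9| / (15·|w + 6|).
Restrict δ ≤ 15/2. Then |w − 9| < 15/2 gives |w + 6| = |(w − 9) + 15| ≥ 15 − 15/2 = 15/2.
Hence |(-w + 11)/(w + 6) − (2/15)| < 17|w − 9|/(15·(15/2)) = (34/225)|w − 9|, which is < ϵ once |w − 9| < (225/34)ϵ.
Take δ = min(15/2, (225/34)ϵ). Then 0 < |w − 9| < δ forces both bounds, so |(-w + 11)/(w + 6) − (2/15)| < ϵ.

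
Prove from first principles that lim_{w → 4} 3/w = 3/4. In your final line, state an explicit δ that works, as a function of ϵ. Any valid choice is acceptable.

δ = min(2, (8/3)ϵ)

Fix ϵ > 0. We seek δ > 0 such that 0 < |w − 4| < δ implies |3/w − (3/4)| < ϵ.
|3/w − (3/4)| = 3·|4 − w|/(4·|w|) = 3|w − 4|/(4|w|).
Restrict δ ≤ 2. Then |w − 4| < 2 gives |w| > 2, so 4|w| > 8.
Then |3/w − (3/4)| < 3|w − 4|/8, which is < ϵ when |w − 4| < (8/3)ϵ.
Take δ = min(2, (8/3)ϵ). Then 0 < |w − 4| < δ gives both |w − 4| < 2 and |w − 4| < (8/3)ϵ, so |3/w − (3/4)| < ϵ.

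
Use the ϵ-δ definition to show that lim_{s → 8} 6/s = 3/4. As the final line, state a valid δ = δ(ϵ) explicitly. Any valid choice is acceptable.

Suppose ϵ > 0. We seek δ > 0 such that 0 < |s − 8| < δ implies |6/s − (3/4)| < ϵ.
|6/s − (3/4)| = 6·|8 − s|/(8·|s|) = 6|s − 8|/(8|s|).
Require δ ≤ 4 so that |s| > 8 − 4 = 4, hence 8|s| > 32.
Then |6/s − (3/4)| < 6|s − 8|/32, which is < ϵ when |s − 8| < (16/3)ϵ.
Take δ = min(4, (16/3)ϵ). Then 0 < |s − 8| < δ gives both |s − 8| < 4 and |s − 8| < (16/3)ϵ, so |6/s − (3/4)| < ϵ.

δ = min(4, (16/3)ϵ)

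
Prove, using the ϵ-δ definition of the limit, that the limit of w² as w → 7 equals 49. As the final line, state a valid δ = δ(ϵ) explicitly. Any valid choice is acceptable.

δ = min(2, ϵ/16)

Let ϵ > 0. We seek δ > 0 with 0 < |w − 7| < δ ⇒ |w² − 49| < ϵ.
Factor: w² − 49 = (w − 7)(w + 7), so |w² − 49| = |w − 7|·|w + 7|.
Impose δ ≤ 2 so that |w| < 9; then |w + 7| ≤ 16.
Hence |w² − 49| ≤ 16|w − 7|, which is < ϵ once |w − 7| < ϵ/16.
Take δ = min(2, ϵ/16). If 0 < |w − 7| < δ then both bounds hold and |w² − 49| ≤ 16|w − 7| < 16·(ϵ/16) = ϵ.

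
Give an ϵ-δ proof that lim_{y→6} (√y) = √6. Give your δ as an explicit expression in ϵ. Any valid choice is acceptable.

δ = min(6, √6·ϵ)

Suppose ϵ > 0. We want δ > 0 such that 0 < |y − 6| < δ implies |√y − √6| < ϵ.
Rationalise: √y − √6 = (y − 6)/(√y + √6), so |√y − √6| = |y − 6|/(√y + √6).
Restrict δ ≤ 6 so that |y − 6| < 6 forces y > 0, and then √y + √6 > √6.
Hence |√y − √6| < |y − 6|/√6, which is < ϵ once |y − 6| < √6·ϵ.
Take δ = min(6, √6·ϵ). If 0 < |y − 6| < δ then y > 0 and |√y − √6| < |y − 6|/√6 < ϵ.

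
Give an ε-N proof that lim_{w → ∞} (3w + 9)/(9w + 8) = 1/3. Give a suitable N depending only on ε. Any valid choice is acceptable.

N = (19/27)/ε

Let ε > 0. We seek N > 0 such that w > N implies |(3w + 9)/(9w + 8) − (1/3)| < ε.
(3w + 9)/(9w + 8) − (1/3) = (9(3w + 9) − 3(9w + 8)) / (9(9w + 8)) = 57/(9(9w + 8)).
For w > 0 we have 9w + 8 > 9w, so |(3w + 9)/(9w + 8) − (1/3)| = 57/(9(9w + 8)) < 57/(9·9w) = (19/27)/w.
Thus |(3w + 9)/(9w + 8) − (1/3)| < ε whenever w > (19/27)/ε.
Take N = (19/27)/ε. If w > N then |(3w + 9)/(9w + 8) − (1/3)| < (19/27)/w < ε.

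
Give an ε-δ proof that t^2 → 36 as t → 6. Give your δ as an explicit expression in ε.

δ = min(1, ε/13)

Fix ε > 0. We seek δ > 0 with 0 < |t − 6| < δ ⇒ |t^2 − 36| < ε.
Factor: t^2 − 36 = (t − 6)(t + 6), so |t^2 − 36| = |t − 6|·|t + 6|.
Restrict δ ≤ 1. Then |t − 6| < 1 gives |t| < 7, so by the triangle inequality |t + 6| ≤ 7 + 6 = 13.
Hence |t^2 − 36| ≤ 13|t − 6|, which is < ε once |t − 6| < ε/13.
Take δ = min(1, ε/13). If 0 < |t − 6| < δ then both bounds hold and |t^2 − 36| ≤ 13|t − 6| < 13·(ε/13) = ε.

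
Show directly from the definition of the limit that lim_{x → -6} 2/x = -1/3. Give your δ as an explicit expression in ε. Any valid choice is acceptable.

Suppose ε > 0. We seek δ > 0 such that 0 < |x + 6| < δ implies |2/x + 1/3| < ε.
|2/x + 1/3| = 2·|-6 − x|/(6·|x|) = 2|x + 6|/(6|x|).
Require δ ≤ 3 so that |x| > 6 − 3 = 3, hence 6|x| > 18.
Then |2/x + 1/3| < 2|x + 6|/18, which is < ε when |x + 6| < 9ε.
Take δ = min(3, 9ε). Then 0 < |x + 6| < δ gives both |x + 6| < 3 and |x + 6| < 9ε, so |2/x + 1/3| < ε.

δ = min(3, 9ε)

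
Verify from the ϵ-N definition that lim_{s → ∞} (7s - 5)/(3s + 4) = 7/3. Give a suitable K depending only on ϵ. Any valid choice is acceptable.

K = (43/9)/ϵ

Suppose ϵ > 0. We seek K > 0 such that s > K implies |(7s - 5)/(3s + 4) − (7/3)| < ϵ.
(7s - 5)/(3s + 4) − (7/3) = (3(7s - 5) − 7(3s + 4)) / (3(3s + 4)) = -43/(3(3s + 4)).
For s > 0 we have 3s + 4 > 3s, so |(7s - 5)/(3s + 4) − (7/3)| = 43/(3(3s + 4)) < 43/(3·3s) = (43/9)/s.
Thus |(7s - 5)/(3s + 4) − (7/3)| < ϵ whenever s > (43/9)/ϵ.
Take K = (43/9)/ϵ. If s > K then |(7s - 5)/(3s + 4) − (7/3)| < (43/9)/s < ϵ.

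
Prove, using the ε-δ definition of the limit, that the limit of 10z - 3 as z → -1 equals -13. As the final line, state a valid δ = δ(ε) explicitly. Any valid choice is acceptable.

δ = ε/10

Let ε > 0. We need δ > 0 so that 0 < |z + 1| < δ implies |(10z - 3) + 13| < ε.
Since (10z - 3) + 13 = 10(z + 1), we have |(10z - 3) + 13| = 10|z + 1|.
So 10|z + 1| < ε exactly when |z + 1| < ε/10.
Choosing δ = ε/10 gives |(10z - 3) + 13| = 10|z + 1| < ε whenever |z + 1| < δ.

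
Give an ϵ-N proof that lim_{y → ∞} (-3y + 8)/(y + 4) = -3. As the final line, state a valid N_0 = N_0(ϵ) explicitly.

N_0 = 20/ϵ

Let ϵ > 0 be given. We seek N_0 > 0 such that y > N_0 implies |(-3y + 8)/(y + 4) + 3| < ϵ.
(-3y + 8)/(y + 4) + 3 = ((-3y + 8) − (-3)(y + 4)) / ((y + 4)) = 20/((y + 4)).
For y > 0 we have y + 4 > y, so |(-3y + 8)/(y + 4) + 3| = 20/((y + 4)) < 20/(y) = 20/y.
Thus |(-3y + 8)/(y + 4) + 3| < ϵ whenever y > 20/ϵ.
Take N_0 = 20/ϵ. If y > N_0 then |(-3y + 8)/(y + 4) + 3| < 20/y < ϵ.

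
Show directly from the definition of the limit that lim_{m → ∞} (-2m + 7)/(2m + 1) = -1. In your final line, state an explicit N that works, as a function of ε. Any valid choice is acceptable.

Let ε > 0 be given. For m ≥ 1, |(-2m + 7)/(2m + 1) + 1| = |16|/(2(2m + 1)) = 16/(2(2m + 1)).
Since 2m + 1 ≥ 2m for m ≥ 1, this is ≤ 16/(2·2m) = 4/m.
So |(-2m + 7)/(2m + 1) + 1| < ε whenever m > 4/ε.
Take N = 4/ε. If m > N then |(-2m + 7)/(2m + 1) + 1| ≤ 4/m < ε.

N = 4/ε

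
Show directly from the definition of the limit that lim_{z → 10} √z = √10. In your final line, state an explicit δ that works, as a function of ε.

δ = min(10, √10·ε)

Let ε > 0 be given. We want δ > 0 such that 0 < |z − 10| < δ implies |√z − √10| < ε.
Multiplying by the conjugate, |√z − √10| = |z − 10|/(√z + √10).
Restrict δ ≤ 10 so that |z − 10| < 10 forces z > 0, and then √z + √10 > √10.
Hence |√z − √10| < |z − 10|/√10, which is < ε once |z − 10| < √10·ε.
Take δ = min(10, √10·ε). If 0 < |z − 10| < δ then z > 0 and |√z − √10| < |z − 10|/√10 < ε.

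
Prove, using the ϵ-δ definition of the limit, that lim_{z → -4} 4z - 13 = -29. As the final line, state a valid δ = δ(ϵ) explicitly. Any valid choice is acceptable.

Fix ϵ > 0. We need δ > 0 so that 0 < |z + 4| < δ implies |(4z - 13) + 29| < ϵ.
Since (4z - 13) + 29 = 4(z + 4), we have |(4z - 13) + 29| = 4|z + 4|.
So 4|z + 4| < ϵ exactly when |z + 4| < ϵ/4.
Take δ = ϵ/4. If 0 < |z + 4| < δ then |(4z - 13) + 29| = 4|z + 4| < 4·(ϵ/4) = ϵ.

δ = ϵ/4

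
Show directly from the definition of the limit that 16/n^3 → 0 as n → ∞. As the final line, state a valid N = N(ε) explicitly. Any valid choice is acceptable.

N = (16/ε)^{1/3}

Let ε > 0 be given. For n ≥ 1, |16/n^3 − 0| = 16/n^3.
16/n^3 < ε ⇔ n^3 > 16/ε ⇔ n > (16/ε)^{1/3}.
Take N = (16/ε)^{1/3}. Then n > N implies 16/n^3 < ε.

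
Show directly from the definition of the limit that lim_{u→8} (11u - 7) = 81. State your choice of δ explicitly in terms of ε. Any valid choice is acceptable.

δ = ε/11

Fix ε > 0. We need δ > 0 so that 0 < |u − 8| < δ implies |(11u - 7) − 81| < ε.
Since (11u - 7) − 81 = 11(u − 8), we have |(11u - 7) − 81| = 11|u − 8|.
Thus it suffices that |u − 8| < ε/11.
Take δ = ε/11. If 0 < |u − 8| < δ then |(11u - 7) − 81| = 11|u − 8| < 11·(ε/11) = ε.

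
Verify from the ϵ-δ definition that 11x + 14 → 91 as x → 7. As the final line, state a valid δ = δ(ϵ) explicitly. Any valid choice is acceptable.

Suppose ϵ > 0. We need δ > 0 so that 0 < |x − 7| < δ implies |(11x + 14) − 91| < ϵ.
Since (11x + 14) − 91 = 11(x − 7), we have |(11x + 14) − 91| = 11|x − 7|.
So 11|x − 7| < ϵ exactly when |x − 7| < ϵ/11.
Take δ = ϵ/11. If 0 < |x − 7| < δ then |(11x + 14) − 91| = 11|x − 7| < 11·(ϵ/11) = ϵ.

δ = ϵ/11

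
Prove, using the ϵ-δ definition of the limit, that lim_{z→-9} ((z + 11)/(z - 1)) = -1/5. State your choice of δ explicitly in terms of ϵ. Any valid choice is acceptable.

Fix ϵ > 0. We want δ > 0 with 0 < |z + 9| < δ ⇒ |(z + 11)/(z - 1) + 1/5| < ϵ.
Combining over a common denominator, (z + 11)/(z - 1) + 1/5 = [(z + 11)·(-10) − 2·(z - 1)] / [(-10)·(z - 1)] = -12(z + 9) / ((-10)(z - 1)).
So |(z + 11)/(z - 1) + 1/5| = 12|z + 9| / (10·|z − 1|).
Require δ ≤ 5, so |z − 1| ≥ |-10| − |z + 9| > 10 − 5 = 5.
Hence |(z + 11)/(z - 1) + 1/5| < 12|z + 9|/(10·5) = (6/25)|z + 9|, which is < ϵ once |z + 9| < (25/6)ϵ.
Take δ = min(5, (25/6)ϵ). Then 0 < |z + 9| < δ forces both bounds, so |(z + 11)/(z - 1) + 1/5| < ϵ.

δ = min(5, (25/6)ϵ)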